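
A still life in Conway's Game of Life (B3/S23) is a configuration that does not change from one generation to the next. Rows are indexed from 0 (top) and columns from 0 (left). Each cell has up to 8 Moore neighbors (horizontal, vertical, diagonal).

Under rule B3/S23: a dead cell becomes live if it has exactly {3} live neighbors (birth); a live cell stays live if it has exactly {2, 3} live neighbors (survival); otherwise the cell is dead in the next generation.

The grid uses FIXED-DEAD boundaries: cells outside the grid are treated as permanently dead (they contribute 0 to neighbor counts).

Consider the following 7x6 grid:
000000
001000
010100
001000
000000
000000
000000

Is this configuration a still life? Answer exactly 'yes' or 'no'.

Answer: yes

Derivation:
Compute generation 1 and compare to generation 0 (given above):
Generation 1:
000000
001000
010100
001000
000000
000000
000000
The grids are IDENTICAL -> still life.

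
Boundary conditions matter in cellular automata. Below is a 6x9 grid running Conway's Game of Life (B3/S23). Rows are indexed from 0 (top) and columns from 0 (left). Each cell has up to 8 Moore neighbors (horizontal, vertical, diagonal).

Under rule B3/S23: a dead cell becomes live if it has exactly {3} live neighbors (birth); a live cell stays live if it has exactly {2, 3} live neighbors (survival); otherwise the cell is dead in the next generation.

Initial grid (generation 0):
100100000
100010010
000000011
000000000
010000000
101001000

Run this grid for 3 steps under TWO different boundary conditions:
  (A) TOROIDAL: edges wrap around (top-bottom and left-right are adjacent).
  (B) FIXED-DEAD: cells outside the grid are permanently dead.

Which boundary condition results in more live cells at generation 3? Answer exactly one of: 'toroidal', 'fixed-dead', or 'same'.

Answer: toroidal

Derivation:
Under TOROIDAL boundary, generation 3:
101100000
100000010
000000011
000000000
011000000
101100000
Population = 12

Under FIXED-DEAD boundary, generation 3:
000000000
000000011
000000011
000000000
000000000
000000000
Population = 4

Comparison: toroidal=12, fixed-dead=4 -> toroidal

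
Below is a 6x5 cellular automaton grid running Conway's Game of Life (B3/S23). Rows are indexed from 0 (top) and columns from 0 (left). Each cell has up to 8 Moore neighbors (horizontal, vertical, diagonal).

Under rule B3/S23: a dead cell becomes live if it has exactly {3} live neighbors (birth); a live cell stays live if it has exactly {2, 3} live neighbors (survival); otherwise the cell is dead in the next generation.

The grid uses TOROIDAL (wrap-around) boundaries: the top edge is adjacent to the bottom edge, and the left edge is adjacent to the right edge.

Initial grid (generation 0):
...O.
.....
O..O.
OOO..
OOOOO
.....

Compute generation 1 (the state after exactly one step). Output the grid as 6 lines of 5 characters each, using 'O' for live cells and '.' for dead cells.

Answer: .....
....O
O.O.O
.....
...OO
OO...

Derivation:
Simulating step by step:
Generation 0 (given above): 11 live cells
Generation 1: 8 live cells
(generation 1 grid is the final answer)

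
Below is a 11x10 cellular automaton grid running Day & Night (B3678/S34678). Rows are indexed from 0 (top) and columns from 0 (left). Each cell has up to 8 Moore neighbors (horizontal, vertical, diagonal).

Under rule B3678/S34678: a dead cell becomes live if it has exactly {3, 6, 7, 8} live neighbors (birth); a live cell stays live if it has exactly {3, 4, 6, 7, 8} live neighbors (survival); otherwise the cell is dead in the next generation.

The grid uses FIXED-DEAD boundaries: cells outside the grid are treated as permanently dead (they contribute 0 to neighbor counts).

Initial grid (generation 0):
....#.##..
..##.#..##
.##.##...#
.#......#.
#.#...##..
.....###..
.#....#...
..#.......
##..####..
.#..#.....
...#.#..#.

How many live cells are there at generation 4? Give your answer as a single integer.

Answer: 20

Derivation:
Simulating step by step:
Generation 0 (given above): 36 live cells
Generation 1: 42 live cells
...#.#..#.
.###.#.##.
.##.#....#
##.#.###..
.#...####.
.#...#.#..
.....###..
#......#..
.###.#....
#.###..#..
....#.....
Generation 2: 34 live cells
......##..
.#.#..#.##
..#.#.....
##...#.#..
.#...##.#.
....###...
.......##.
.##.##....
####..#...
..#.##....
..........
Generation 3: 26 live cells
.......##.
..#..#....
#.##.####.
.##.##....
#.........
.....##.#.
...#......
###...##..
..........
..#.......
..........
Generation 4: 20 live cells
..........
.#.##.....
..##.##...
###.##.#..
.#..#.#...
..........
.##..#....
..........
..#.......
..........
..........
Population at generation 4: 20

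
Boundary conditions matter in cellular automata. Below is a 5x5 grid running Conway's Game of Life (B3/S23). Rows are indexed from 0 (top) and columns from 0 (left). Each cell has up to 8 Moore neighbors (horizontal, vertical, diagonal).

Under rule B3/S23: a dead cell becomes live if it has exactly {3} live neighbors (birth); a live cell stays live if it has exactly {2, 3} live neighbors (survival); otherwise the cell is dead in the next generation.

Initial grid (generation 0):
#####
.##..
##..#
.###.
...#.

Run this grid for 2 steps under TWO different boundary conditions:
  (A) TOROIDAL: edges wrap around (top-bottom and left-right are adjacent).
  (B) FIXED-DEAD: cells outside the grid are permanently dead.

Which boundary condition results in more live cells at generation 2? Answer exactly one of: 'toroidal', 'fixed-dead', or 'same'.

Under TOROIDAL boundary, generation 2:
.....
#...#
.....
.....
#...#
Population = 4

Under FIXED-DEAD boundary, generation 2:
.....
.....
##.##
#####
..###
Population = 12

Comparison: toroidal=4, fixed-dead=12 -> fixed-dead

Answer: fixed-dead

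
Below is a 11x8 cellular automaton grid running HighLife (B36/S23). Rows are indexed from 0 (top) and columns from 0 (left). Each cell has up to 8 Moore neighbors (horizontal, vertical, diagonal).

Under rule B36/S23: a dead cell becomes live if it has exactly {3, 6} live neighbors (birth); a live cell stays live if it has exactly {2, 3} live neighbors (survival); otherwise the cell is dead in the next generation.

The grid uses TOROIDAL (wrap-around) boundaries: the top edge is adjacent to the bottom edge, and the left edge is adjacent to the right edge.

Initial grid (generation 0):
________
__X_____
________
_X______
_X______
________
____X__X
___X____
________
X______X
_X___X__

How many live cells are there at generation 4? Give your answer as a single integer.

Simulating step by step:
Generation 0 (given above): 10 live cells
Generation 1: 2 live cells
________
________
________
________
________
________
________
________
________
X_______
X_______
Generation 2: 0 live cells
________
________
________
________
________
________
________
________
________
________
________
Generation 3: 0 live cells
________
________
________
________
________
________
________
________
________
________
________
Generation 4: 0 live cells
________
________
________
________
________
________
________
________
________
________
________
Population at generation 4: 0

Answer: 0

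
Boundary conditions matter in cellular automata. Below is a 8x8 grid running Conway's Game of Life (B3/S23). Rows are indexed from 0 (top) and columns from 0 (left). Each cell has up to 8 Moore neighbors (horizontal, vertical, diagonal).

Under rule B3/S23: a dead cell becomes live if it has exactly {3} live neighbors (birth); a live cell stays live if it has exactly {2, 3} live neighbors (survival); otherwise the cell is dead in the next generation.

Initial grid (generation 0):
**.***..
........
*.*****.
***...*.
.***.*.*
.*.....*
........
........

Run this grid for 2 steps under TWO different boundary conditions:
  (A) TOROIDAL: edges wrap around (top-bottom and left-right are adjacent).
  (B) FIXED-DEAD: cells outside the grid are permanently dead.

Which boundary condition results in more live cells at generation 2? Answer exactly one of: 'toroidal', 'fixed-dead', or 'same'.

Answer: toroidal

Derivation:
Under TOROIDAL boundary, generation 2:
.....*.*
**....*.
**.****.
..*..***
........
........
........
........
Population = 15

Under FIXED-DEAD boundary, generation 2:
........
.*....*.
*..*****
.**..*.*
......**
........
........
........
Population = 14

Comparison: toroidal=15, fixed-dead=14 -> toroidal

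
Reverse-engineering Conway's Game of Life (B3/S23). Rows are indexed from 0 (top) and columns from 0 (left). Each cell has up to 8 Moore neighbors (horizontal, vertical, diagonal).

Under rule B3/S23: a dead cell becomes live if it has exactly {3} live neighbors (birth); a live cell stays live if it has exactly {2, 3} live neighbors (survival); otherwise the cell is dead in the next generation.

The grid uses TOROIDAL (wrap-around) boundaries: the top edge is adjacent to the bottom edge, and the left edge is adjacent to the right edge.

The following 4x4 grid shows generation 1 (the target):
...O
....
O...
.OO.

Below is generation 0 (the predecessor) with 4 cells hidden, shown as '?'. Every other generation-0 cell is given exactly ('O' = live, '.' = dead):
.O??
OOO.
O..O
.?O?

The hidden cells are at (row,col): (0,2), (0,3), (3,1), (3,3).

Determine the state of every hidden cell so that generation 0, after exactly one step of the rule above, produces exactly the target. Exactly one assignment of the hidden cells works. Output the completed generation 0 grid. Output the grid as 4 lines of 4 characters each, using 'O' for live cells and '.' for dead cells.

Hidden generation-0 cells (in order): (0,2), (0,3), (3,1), (3,3).
A hidden cell only influences target cells in its own 3x3 neighborhood. Try each of the 2^4 = 16 assignments, step the completed generation 0 forward once under B3/S23, and compare with the target:
  (0,2)=. (0,3)=. (3,1)=. (3,3)=. -> step gives (0,0)='O' but target has '.' -> reject
  (0,2)=. (0,3)=. (3,1)=. (3,3)=O -> step gives (0,3)='.' but target has 'O' -> reject
  (0,2)=. (0,3)=. (3,1)=O (3,3)=. -> step gives (1,2)='O' but target has '.' -> reject
  (0,2)=. (0,3)=. (3,1)=O (3,3)=O -> step gives (0,3)='.' but target has 'O' -> reject
  (0,2)=. (0,3)=O (3,1)=. (3,3)=. -> step reproduces the target at every cell -> ACCEPT
  (0,2)=. (0,3)=O (3,1)=. (3,3)=O -> step gives (0,3)='.' but target has 'O' -> reject
  (0,2)=. (0,3)=O (3,1)=O (3,3)=. -> step gives (2,0)='.' but target has 'O' -> reject
  (0,2)=. (0,3)=O (3,1)=O (3,3)=O -> step gives (0,3)='.' but target has 'O' -> reject
  (0,2)=O (0,3)=. (3,1)=. (3,3)=. -> step gives (0,0)='O' but target has '.' -> reject
  (0,2)=O (0,3)=. (3,1)=. (3,3)=O -> step gives (0,3)='.' but target has 'O' -> reject
  (0,2)=O (0,3)=. (3,1)=O (3,3)=. -> step gives (0,3)='.' but target has 'O' -> reject
  (0,2)=O (0,3)=. (3,1)=O (3,3)=O -> step gives (0,3)='.' but target has 'O' -> reject
  (0,2)=O (0,3)=O (3,1)=. (3,3)=. -> step gives (0,3)='.' but target has 'O' -> reject
  (0,2)=O (0,3)=O (3,1)=. (3,3)=O -> step gives (0,3)='.' but target has 'O' -> reject
  (0,2)=O (0,3)=O (3,1)=O (3,3)=. -> step gives (0,3)='.' but target has 'O' -> reject
  (0,2)=O (0,3)=O (3,1)=O (3,3)=O -> step gives (0,3)='.' but target has 'O' -> reject
Unique solution: (0,2)=dead, (0,3)=live, (3,1)=dead, (3,3)=dead.
Check: live-neighbor counts of every cell in the completed generation 0:
4453
5445
3544
4334
Applying B3/S23 to generation 0 with these counts gives:
...O
....
O...
.OO.
which matches the target exactly.

Answer: .O.O
OOO.
O..O
..O.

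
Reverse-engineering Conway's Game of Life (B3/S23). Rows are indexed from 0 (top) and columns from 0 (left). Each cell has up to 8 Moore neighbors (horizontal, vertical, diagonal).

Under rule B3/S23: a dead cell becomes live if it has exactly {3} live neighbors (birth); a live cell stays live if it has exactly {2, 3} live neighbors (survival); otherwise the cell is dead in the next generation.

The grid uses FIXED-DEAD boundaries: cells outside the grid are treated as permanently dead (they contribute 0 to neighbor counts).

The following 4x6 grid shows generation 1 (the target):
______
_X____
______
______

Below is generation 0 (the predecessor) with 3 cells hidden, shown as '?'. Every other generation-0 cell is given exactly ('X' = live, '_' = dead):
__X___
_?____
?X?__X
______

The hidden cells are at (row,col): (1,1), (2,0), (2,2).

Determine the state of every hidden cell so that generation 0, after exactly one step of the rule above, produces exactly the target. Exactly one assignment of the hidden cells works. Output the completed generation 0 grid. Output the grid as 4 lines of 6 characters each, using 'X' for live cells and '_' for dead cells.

Hidden generation-0 cells (in order): (1,1), (2,0), (2,2).
A hidden cell only influences target cells in its own 3x3 neighborhood. Try each of the 2^3 = 8 assignments, step the completed generation 0 forward once under B3/S23, and compare with the target:
  (1,1)=_ (2,0)=_ (2,2)=_ -> step gives (1,1)='_' but target has 'X' -> reject
  (1,1)=_ (2,0)=_ (2,2)=X -> step gives (1,2)='X' but target has '_' -> reject
  (1,1)=_ (2,0)=X (2,2)=_ -> step reproduces the target at every cell -> ACCEPT
  (1,1)=_ (2,0)=X (2,2)=X -> step gives (1,1)='_' but target has 'X' -> reject
  (1,1)=X (2,0)=_ (2,2)=_ -> step gives (1,2)='X' but target has '_' -> reject
  (1,1)=X (2,0)=_ (2,2)=X -> step gives (2,1)='X' but target has '_' -> reject
  (1,1)=X (2,0)=X (2,2)=_ -> step gives (1,0)='X' but target has '_' -> reject
  (1,1)=X (2,0)=X (2,2)=X -> step gives (1,0)='X' but target has '_' -> reject
Unique solution: (1,1)=dead, (2,0)=live, (2,2)=dead.
Check: live-neighbor counts of every cell in the completed generation 0:
010100
232111
111010
221011
Applying B3/S23 to generation 0 with these counts gives:
______
_X____
______
______
which matches the target exactly.

Answer: __X___
______
XX___X
______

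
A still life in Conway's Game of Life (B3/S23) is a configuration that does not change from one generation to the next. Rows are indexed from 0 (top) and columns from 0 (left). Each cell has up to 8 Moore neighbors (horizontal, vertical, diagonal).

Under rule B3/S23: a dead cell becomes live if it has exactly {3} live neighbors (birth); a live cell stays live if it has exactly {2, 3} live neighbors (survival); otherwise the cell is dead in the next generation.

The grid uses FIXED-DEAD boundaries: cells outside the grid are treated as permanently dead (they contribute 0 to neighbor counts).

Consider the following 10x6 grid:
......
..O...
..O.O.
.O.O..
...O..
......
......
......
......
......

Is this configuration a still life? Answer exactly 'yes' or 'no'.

Answer: no

Derivation:
Compute generation 1 and compare to generation 0 (given above):
Generation 1:
......
...O..
.OO...
...OO.
..O...
......
......
......
......
......
Cell (1,2) differs: gen0=1 vs gen1=0 -> NOT a still life.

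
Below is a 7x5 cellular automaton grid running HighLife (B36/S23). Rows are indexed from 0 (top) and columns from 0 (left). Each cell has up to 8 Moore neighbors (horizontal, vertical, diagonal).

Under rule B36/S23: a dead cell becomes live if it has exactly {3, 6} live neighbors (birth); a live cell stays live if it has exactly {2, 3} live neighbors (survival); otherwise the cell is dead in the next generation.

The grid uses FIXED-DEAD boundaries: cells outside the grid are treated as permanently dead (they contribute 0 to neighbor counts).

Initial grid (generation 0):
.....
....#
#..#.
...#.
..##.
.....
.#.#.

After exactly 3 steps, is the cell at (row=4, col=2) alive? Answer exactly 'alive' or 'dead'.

Simulating step by step:
Generation 0 (given above): 8 live cells
Generation 1: 7 live cells
.....
.....
...##
...##
..##.
...#.
.....
Generation 2: 5 live cells
.....
.....
...##
.....
..#..
..##.
.....
Generation 3: 5 live cells
.....
.....
.....
...#.
..##.
..##.
.....

Cell (4,2) at generation 3: 1 -> alive

Answer: alive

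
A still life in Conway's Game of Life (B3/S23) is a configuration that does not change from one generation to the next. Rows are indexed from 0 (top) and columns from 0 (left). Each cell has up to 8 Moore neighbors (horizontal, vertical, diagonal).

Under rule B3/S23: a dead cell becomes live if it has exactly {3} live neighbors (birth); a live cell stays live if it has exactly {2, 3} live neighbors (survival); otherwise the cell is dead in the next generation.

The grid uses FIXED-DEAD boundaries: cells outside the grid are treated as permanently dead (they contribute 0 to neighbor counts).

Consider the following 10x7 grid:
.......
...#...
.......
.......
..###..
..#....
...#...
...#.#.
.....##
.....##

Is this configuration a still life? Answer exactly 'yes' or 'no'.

Compute generation 1 and compare to generation 0 (given above):
Generation 1:
.......
.......
.......
...#...
..##...
..#.#..
..###..
.....##
.......
.....##
Cell (1,3) differs: gen0=1 vs gen1=0 -> NOT a still life.

Answer: no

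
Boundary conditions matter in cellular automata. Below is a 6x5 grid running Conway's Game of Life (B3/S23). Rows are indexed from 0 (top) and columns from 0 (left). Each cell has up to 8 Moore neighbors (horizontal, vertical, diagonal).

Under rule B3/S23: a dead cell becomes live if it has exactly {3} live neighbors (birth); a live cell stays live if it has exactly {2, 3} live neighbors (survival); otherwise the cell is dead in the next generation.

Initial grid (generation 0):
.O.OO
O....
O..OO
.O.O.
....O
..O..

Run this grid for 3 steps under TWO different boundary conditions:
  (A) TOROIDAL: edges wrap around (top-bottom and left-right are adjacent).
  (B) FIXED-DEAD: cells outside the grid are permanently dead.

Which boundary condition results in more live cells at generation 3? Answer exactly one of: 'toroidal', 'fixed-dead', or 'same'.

Answer: fixed-dead

Derivation:
Under TOROIDAL boundary, generation 3:
.....
.....
.....
.....
.....
.....
Population = 0

Under FIXED-DEAD boundary, generation 3:
.....
OO...
.....
...O.
.....
.....
Population = 3

Comparison: toroidal=0, fixed-dead=3 -> fixed-dead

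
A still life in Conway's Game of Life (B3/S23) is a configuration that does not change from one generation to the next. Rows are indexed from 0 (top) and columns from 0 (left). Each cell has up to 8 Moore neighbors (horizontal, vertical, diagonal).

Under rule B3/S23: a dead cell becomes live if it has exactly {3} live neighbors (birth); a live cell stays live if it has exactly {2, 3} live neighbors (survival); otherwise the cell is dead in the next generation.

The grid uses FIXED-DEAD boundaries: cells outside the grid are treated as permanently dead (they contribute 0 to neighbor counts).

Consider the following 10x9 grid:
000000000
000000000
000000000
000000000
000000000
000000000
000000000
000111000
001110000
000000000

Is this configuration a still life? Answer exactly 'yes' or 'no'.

Answer: no

Derivation:
Compute generation 1 and compare to generation 0 (given above):
Generation 1:
000000000
000000000
000000000
000000000
000000000
000000000
000010000
001001000
001001000
000100000
Cell (6,4) differs: gen0=0 vs gen1=1 -> NOT a still life.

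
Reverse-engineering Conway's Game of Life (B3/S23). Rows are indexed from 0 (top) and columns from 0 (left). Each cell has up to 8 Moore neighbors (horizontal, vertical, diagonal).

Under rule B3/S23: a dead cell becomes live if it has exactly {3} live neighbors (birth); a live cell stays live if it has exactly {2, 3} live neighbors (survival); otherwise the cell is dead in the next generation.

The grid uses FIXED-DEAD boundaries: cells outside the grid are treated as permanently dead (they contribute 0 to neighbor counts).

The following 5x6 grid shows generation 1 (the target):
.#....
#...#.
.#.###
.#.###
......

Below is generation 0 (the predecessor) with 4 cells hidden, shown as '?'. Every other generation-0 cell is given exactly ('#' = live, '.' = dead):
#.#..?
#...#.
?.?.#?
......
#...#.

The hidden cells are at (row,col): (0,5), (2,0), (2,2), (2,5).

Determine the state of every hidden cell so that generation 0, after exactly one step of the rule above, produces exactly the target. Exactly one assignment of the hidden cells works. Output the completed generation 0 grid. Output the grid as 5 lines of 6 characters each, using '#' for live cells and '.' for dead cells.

Answer: #.#..#
#...#.
#.#.##
......
#...#.

Derivation:
Hidden generation-0 cells (in order): (0,5), (2,0), (2,2), (2,5).
A hidden cell only influences target cells in its own 3x3 neighborhood. Try each of the 2^4 = 16 assignments, step the completed generation 0 forward once under B3/S23, and compare with the target:
  (0,5)=. (2,0)=. (2,2)=. (2,5)=. -> step gives (1,0)='.' but target has '#' -> reject
  (0,5)=. (2,0)=. (2,2)=. (2,5)=# -> step gives (1,0)='.' but target has '#' -> reject
  (0,5)=. (2,0)=. (2,2)=# (2,5)=. -> step gives (1,0)='.' but target has '#' -> reject
  (0,5)=. (2,0)=. (2,2)=# (2,5)=# -> step gives (1,0)='.' but target has '#' -> reject
  (0,5)=. (2,0)=# (2,2)=. (2,5)=. -> step gives (1,3)='#' but target has '.' -> reject
  (0,5)=. (2,0)=# (2,2)=. (2,5)=# -> step gives (1,3)='#' but target has '.' -> reject
  (0,5)=. (2,0)=# (2,2)=# (2,5)=. -> step gives (1,4)='.' but target has '#' -> reject
  (0,5)=. (2,0)=# (2,2)=# (2,5)=# -> step gives (1,5)='#' but target has '.' -> reject
  (0,5)=# (2,0)=. (2,2)=. (2,5)=. -> step gives (1,0)='.' but target has '#' -> reject
  (0,5)=# (2,0)=. (2,2)=. (2,5)=# -> step gives (1,0)='.' but target has '#' -> reject
  (0,5)=# (2,0)=. (2,2)=# (2,5)=. -> step gives (1,0)='.' but target has '#' -> reject
  (0,5)=# (2,0)=. (2,2)=# (2,5)=# -> step gives (1,0)='.' but target has '#' -> reject
  (0,5)=# (2,0)=# (2,2)=. (2,5)=. -> step gives (1,3)='#' but target has '.' -> reject
  (0,5)=# (2,0)=# (2,2)=. (2,5)=# -> step gives (1,3)='#' but target has '.' -> reject
  (0,5)=# (2,0)=# (2,2)=# (2,5)=. -> step gives (1,5)='#' but target has '.' -> reject
  (0,5)=# (2,0)=# (2,2)=# (2,5)=# -> step reproduces the target at every cell -> ACCEPT
Unique solution: (0,5)=live, (2,0)=live, (2,2)=live, (2,5)=live.
Check: live-neighbor counts of every cell in the completed generation 0:
130221
252434
130322
231333
010101
Applying B3/S23 to generation 0 with these counts gives:
.#....
#...#.
.#.###
.#.###
......
which matches the target exactly.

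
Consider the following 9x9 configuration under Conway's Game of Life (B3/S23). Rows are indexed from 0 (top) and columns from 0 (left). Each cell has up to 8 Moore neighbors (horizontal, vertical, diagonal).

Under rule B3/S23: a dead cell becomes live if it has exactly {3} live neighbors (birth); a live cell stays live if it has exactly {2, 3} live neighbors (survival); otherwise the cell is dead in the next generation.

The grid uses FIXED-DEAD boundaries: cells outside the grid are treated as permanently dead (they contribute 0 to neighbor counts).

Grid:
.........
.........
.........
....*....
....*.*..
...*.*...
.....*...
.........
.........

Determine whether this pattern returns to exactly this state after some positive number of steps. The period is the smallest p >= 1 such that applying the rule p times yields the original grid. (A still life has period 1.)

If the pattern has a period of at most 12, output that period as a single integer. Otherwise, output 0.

Answer: 2

Derivation:
Simulating and comparing each generation to the original:
Gen 0 (original, given above): 6 live cells
Gen 1: 6 live cells, differs from original
Gen 2: 6 live cells, MATCHES original -> period = 2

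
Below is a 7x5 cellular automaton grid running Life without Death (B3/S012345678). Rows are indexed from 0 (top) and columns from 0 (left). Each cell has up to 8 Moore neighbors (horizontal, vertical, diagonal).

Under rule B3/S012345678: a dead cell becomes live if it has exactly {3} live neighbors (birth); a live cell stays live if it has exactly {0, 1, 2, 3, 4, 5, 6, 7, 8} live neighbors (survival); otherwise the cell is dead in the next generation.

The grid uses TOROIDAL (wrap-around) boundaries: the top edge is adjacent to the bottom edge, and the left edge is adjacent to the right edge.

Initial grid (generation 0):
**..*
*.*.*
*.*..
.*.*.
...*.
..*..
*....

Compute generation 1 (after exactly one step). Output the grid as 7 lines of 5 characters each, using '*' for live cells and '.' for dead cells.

Simulating step by step:
Generation 0 (given above): 13 live cells
Generation 1: 16 live cells
(generation 1 grid is the final answer)

Answer: **.**
*.*.*
*.*..
.*.**
...*.
..*..
*...*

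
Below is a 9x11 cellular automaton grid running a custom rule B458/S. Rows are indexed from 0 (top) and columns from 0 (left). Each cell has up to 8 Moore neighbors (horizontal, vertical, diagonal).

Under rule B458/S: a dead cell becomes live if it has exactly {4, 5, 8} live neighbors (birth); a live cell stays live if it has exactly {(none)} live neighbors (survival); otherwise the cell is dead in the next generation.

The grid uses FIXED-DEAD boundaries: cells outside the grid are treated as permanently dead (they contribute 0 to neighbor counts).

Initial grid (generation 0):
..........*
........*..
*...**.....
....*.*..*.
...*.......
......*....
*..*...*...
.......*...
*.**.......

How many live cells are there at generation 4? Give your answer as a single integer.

Answer: 0

Derivation:
Simulating step by step:
Generation 0 (given above): 17 live cells
Generation 1: 1 live cells
...........
...........
...........
.....*.....
...........
...........
...........
...........
...........
Generation 2: 0 live cells
...........
...........
...........
...........
...........
...........
...........
...........
...........
Generation 3: 0 live cells
...........
...........
...........
...........
...........
...........
...........
...........
...........
Generation 4: 0 live cells
...........
...........
...........
...........
...........
...........
...........
...........
...........
Population at generation 4: 0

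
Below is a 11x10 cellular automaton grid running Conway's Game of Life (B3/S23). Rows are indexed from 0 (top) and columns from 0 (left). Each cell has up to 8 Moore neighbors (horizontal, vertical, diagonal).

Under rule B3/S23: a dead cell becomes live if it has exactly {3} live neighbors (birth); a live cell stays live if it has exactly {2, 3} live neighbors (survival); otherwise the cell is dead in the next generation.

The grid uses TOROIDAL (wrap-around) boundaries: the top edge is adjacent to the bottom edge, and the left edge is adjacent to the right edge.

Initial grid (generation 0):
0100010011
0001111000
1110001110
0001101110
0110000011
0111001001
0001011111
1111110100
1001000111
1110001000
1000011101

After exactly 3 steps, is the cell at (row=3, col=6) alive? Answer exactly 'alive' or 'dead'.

Simulating step by step:
Generation 0 (given above): 55 live cells
Generation 1: 32 live cells
0000000011
0001100000
0110000011
0001011000
0100111001
0101111000
0000000001
0100010000
0000010110
0010010000
0010010100
Generation 2: 32 live cells
0001100010
1011000000
0010010000
0101001111
1000000100
0011001000
1010001000
0000001010
0000110000
0000110110
0000001010
Generation 3: 44 live cells
0011100101
0110000000
1000101111
1110001111
1101000001
0011001100
0111011000
0000001100
0000100010
0000100110
0001001011

Cell (3,6) at generation 3: 1 -> alive

Answer: alive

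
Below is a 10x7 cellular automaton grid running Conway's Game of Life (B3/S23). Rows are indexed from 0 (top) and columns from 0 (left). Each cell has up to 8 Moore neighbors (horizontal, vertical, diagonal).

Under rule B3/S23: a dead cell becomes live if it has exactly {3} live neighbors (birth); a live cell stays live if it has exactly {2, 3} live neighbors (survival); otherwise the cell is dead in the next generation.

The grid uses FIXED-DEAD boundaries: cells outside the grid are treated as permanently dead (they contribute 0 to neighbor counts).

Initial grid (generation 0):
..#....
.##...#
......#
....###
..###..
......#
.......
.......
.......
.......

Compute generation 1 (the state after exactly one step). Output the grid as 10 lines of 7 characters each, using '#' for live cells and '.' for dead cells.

Answer: .##....
.##....
......#
....#.#
...##.#
...#...
.......
.......
.......
.......

Derivation:
Simulating step by step:
Generation 0 (given above): 12 live cells
Generation 1: 11 live cells
(generation 1 grid is the final answer)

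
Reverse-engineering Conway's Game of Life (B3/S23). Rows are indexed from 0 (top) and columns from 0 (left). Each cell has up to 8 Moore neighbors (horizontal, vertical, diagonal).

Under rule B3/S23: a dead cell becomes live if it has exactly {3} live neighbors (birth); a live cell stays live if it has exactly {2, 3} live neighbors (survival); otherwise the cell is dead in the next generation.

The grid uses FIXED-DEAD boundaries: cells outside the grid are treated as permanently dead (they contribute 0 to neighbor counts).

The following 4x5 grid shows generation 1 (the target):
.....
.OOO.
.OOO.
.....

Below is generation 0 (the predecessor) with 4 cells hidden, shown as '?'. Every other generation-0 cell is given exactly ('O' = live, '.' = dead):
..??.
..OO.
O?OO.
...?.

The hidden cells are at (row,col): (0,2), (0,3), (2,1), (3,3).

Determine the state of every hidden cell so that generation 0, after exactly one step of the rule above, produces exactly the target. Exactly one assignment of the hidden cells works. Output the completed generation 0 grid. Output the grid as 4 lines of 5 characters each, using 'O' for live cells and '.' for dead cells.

Answer: .....
..OO.
O.OO.
.....

Derivation:
Hidden generation-0 cells (in order): (0,2), (0,3), (2,1), (3,3).
A hidden cell only influences target cells in its own 3x3 neighborhood. Try each of the 2^4 = 16 assignments, step the completed generation 0 forward once under B3/S23, and compare with the target:
  (0,2)=. (0,3)=. (2,1)=. (3,3)=. -> step reproduces the target at every cell -> ACCEPT
  (0,2)=. (0,3)=. (2,1)=. (3,3)=O -> step gives (2,2)='.' but target has 'O' -> reject
  (0,2)=. (0,3)=. (2,1)=O (3,3)=. -> step gives (1,1)='.' but target has 'O' -> reject
  (0,2)=. (0,3)=. (2,1)=O (3,3)=O -> step gives (1,1)='.' but target has 'O' -> reject
  (0,2)=. (0,3)=O (2,1)=. (3,3)=. -> step gives (0,2)='O' but target has '.' -> reject
  (0,2)=. (0,3)=O (2,1)=. (3,3)=O -> step gives (0,2)='O' but target has '.' -> reject
  (0,2)=. (0,3)=O (2,1)=O (3,3)=. -> step gives (0,2)='O' but target has '.' -> reject
  (0,2)=. (0,3)=O (2,1)=O (3,3)=O -> step gives (0,2)='O' but target has '.' -> reject
  (0,2)=O (0,3)=. (2,1)=. (3,3)=. -> step gives (0,2)='O' but target has '.' -> reject
  (0,2)=O (0,3)=. (2,1)=. (3,3)=O -> step gives (0,2)='O' but target has '.' -> reject
  (0,2)=O (0,3)=. (2,1)=O (3,3)=. -> step gives (0,2)='O' but target has '.' -> reject
  (0,2)=O (0,3)=. (2,1)=O (3,3)=O -> step gives (0,2)='O' but target has '.' -> reject
  (0,2)=O (0,3)=O (2,1)=. (3,3)=. -> step gives (0,2)='O' but target has '.' -> reject
  (0,2)=O (0,3)=O (2,1)=. (3,3)=O -> step gives (0,2)='O' but target has '.' -> reject
  (0,2)=O (0,3)=O (2,1)=O (3,3)=. -> step gives (0,2)='O' but target has '.' -> reject
  (0,2)=O (0,3)=O (2,1)=O (3,3)=O -> step gives (0,2)='O' but target has '.' -> reject
Unique solution: (0,2)=dead, (0,3)=dead, (2,1)=dead, (3,3)=dead.
Check: live-neighbor counts of every cell in the completed generation 0:
01221
13332
03332
12221
Applying B3/S23 to generation 0 with these counts gives:
.....
.OOO.
.OOO.
.....
which matches the target exactly.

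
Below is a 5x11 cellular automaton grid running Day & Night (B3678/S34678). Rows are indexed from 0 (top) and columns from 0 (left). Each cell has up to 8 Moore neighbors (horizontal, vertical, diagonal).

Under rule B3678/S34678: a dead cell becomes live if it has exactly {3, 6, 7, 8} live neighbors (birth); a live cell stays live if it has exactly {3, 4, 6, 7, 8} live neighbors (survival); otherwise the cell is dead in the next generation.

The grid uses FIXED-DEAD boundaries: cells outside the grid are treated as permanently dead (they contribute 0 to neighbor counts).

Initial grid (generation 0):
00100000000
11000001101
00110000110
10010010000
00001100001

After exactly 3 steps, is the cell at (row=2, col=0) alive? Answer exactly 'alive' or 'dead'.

Simulating step by step:
Generation 0 (given above): 16 live cells
Generation 1: 12 live cells
01000000000
01010000100
10100000110
00110100010
00000000000
Generation 2: 10 live cells
00100000000
11000000010
00101000110
01000000100
00000000000
Generation 3: 9 live cells
01000000000
01110000100
10000000110
00000000010
00000000000

Cell (2,0) at generation 3: 1 -> alive

Answer: alive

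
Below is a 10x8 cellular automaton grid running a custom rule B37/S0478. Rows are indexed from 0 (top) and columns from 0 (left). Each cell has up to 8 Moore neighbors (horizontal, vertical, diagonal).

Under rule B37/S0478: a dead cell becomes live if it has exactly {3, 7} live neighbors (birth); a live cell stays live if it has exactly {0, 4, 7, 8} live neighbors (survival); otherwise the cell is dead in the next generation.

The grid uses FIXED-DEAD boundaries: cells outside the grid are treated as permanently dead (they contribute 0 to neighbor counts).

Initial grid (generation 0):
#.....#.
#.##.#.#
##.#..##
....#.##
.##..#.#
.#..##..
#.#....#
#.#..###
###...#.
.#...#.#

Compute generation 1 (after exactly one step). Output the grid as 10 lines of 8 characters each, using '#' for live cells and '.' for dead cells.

Simulating step by step:
Generation 0 (given above): 37 live cells
Generation 1: 19 live cells
(generation 1 grid is the final answer)

Answer: .#......
....#...
.......#
#..#...#
...#.#..
##.#....
...##...
.#.#..#.
........
#.#...#.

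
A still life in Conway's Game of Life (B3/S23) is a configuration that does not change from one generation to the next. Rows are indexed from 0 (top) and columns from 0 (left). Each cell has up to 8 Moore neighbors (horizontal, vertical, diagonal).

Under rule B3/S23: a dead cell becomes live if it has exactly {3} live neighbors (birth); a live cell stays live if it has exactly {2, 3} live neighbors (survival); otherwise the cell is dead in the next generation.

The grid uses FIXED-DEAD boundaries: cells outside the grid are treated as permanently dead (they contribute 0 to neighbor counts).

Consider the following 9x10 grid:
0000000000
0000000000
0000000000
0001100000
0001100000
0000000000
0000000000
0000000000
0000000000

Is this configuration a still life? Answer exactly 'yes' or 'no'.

Compute generation 1 and compare to generation 0 (given above):
Generation 1:
0000000000
0000000000
0000000000
0001100000
0001100000
0000000000
0000000000
0000000000
0000000000
The grids are IDENTICAL -> still life.

Answer: yes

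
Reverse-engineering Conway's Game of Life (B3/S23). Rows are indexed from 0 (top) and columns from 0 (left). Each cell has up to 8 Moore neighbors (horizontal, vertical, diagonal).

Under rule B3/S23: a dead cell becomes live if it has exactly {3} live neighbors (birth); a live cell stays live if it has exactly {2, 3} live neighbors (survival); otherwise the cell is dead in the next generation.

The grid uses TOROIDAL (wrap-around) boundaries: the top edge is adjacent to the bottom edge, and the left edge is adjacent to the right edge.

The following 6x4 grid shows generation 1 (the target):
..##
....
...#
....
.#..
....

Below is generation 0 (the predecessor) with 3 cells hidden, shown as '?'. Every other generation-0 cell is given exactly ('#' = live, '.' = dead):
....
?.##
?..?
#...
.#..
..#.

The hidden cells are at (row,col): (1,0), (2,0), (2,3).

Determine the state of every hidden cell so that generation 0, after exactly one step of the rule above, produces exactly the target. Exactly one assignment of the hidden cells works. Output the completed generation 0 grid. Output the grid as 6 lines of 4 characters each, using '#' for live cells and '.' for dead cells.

Hidden generation-0 cells (in order): (1,0), (2,0), (2,3).
A hidden cell only influences target cells in its own 3x3 neighborhood. Try each of the 2^3 = 8 assignments, step the completed generation 0 forward once under B3/S23, and compare with the target:
  (1,0)=. (2,0)=. (2,3)=. -> step reproduces the target at every cell -> ACCEPT
  (1,0)=. (2,0)=. (2,3)=# -> step gives (1,2)='#' but target has '.' -> reject
  (1,0)=. (2,0)=# (2,3)=. -> step gives (1,3)='#' but target has '.' -> reject
  (1,0)=. (2,0)=# (2,3)=# -> step gives (1,0)='#' but target has '.' -> reject
  (1,0)=# (2,0)=. (2,3)=. -> step gives (0,1)='#' but target has '.' -> reject
  (1,0)=# (2,0)=. (2,3)=# -> step gives (0,1)='#' but target has '.' -> reject
  (1,0)=# (2,0)=# (2,3)=. -> step gives (0,1)='#' but target has '.' -> reject
  (1,0)=# (2,0)=# (2,3)=# -> step gives (0,1)='#' but target has '.' -> reject
Unique solution: (1,0)=dead, (2,0)=dead, (2,3)=dead.
Check: live-neighbor counts of every cell in the completed generation 0:
1233
1111
2223
1211
2222
1211
Applying B3/S23 to generation 0 with these counts gives:
..##
....
...#
....
.#..
....
which matches the target exactly.

Answer: ....
..##
....
#...
.#..
..#.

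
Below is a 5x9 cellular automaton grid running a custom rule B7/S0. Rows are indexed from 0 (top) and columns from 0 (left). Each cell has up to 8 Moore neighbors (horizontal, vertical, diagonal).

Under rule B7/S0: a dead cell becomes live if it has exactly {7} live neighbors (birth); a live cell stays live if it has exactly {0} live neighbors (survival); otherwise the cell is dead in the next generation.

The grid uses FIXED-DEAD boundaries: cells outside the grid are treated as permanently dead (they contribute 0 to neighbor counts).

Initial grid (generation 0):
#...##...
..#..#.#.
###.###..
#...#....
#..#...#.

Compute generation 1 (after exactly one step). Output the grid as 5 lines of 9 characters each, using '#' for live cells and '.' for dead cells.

Simulating step by step:
Generation 0 (given above): 17 live cells
Generation 1: 2 live cells
(generation 1 grid is the final answer)

Answer: #........
.........
.........
.........
.......#.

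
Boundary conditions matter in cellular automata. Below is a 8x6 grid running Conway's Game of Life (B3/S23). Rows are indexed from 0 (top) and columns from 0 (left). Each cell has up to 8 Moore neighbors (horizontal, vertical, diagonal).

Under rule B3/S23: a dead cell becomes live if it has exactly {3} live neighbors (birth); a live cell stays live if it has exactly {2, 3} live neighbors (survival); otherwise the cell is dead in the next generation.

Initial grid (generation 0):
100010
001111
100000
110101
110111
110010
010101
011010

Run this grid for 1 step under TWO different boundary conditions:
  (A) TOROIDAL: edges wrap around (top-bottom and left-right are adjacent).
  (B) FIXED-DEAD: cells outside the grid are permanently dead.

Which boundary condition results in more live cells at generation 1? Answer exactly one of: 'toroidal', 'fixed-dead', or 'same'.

Answer: fixed-dead

Derivation:
Under TOROIDAL boundary, generation 1:
100000
110110
000000
000100
000100
000000
000101
011010
Population = 12

Under FIXED-DEAD boundary, generation 1:
000011
010111
100001
000101
000101
000000
000101
011110
Population = 18

Comparison: toroidal=12, fixed-dead=18 -> fixed-dead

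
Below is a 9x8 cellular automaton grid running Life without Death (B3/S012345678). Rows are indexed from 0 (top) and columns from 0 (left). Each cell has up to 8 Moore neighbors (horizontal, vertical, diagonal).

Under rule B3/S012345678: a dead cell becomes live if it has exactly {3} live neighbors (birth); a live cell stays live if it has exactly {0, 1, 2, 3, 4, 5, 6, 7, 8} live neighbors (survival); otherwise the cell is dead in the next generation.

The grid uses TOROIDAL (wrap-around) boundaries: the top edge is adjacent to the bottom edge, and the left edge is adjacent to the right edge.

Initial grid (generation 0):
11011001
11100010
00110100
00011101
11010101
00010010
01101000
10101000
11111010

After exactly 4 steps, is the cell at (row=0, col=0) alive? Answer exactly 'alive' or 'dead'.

Answer: alive

Derivation:
Simulating step by step:
Generation 0 (given above): 35 live cells
Generation 1: 44 live cells
11011011
11100110
10110101
01011101
11010101
00010111
01101100
10101001
11111010
Generation 2: 45 live cells
11011011
11100110
10110101
01011101
11010101
00010111
01101100
10101011
11111010
Generation 3: 45 live cells
11011011
11100110
10110101
01011101
11010101
00010111
01101100
10101011
11111010
Generation 4: 45 live cells
11011011
11100110
10110101
01011101
11010101
00010111
01101100
10101011
11111010

Cell (0,0) at generation 4: 1 -> alive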